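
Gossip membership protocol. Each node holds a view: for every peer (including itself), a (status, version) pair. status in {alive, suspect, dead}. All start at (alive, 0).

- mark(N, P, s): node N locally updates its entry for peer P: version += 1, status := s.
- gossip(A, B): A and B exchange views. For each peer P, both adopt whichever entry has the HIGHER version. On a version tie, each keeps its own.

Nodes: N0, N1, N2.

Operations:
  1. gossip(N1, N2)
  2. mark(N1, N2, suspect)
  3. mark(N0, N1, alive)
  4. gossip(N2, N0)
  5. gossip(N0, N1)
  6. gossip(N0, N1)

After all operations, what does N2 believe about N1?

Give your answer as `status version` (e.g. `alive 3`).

Op 1: gossip N1<->N2 -> N1.N0=(alive,v0) N1.N1=(alive,v0) N1.N2=(alive,v0) | N2.N0=(alive,v0) N2.N1=(alive,v0) N2.N2=(alive,v0)
Op 2: N1 marks N2=suspect -> (suspect,v1)
Op 3: N0 marks N1=alive -> (alive,v1)
Op 4: gossip N2<->N0 -> N2.N0=(alive,v0) N2.N1=(alive,v1) N2.N2=(alive,v0) | N0.N0=(alive,v0) N0.N1=(alive,v1) N0.N2=(alive,v0)
Op 5: gossip N0<->N1 -> N0.N0=(alive,v0) N0.N1=(alive,v1) N0.N2=(suspect,v1) | N1.N0=(alive,v0) N1.N1=(alive,v1) N1.N2=(suspect,v1)
Op 6: gossip N0<->N1 -> N0.N0=(alive,v0) N0.N1=(alive,v1) N0.N2=(suspect,v1) | N1.N0=(alive,v0) N1.N1=(alive,v1) N1.N2=(suspect,v1)

Answer: alive 1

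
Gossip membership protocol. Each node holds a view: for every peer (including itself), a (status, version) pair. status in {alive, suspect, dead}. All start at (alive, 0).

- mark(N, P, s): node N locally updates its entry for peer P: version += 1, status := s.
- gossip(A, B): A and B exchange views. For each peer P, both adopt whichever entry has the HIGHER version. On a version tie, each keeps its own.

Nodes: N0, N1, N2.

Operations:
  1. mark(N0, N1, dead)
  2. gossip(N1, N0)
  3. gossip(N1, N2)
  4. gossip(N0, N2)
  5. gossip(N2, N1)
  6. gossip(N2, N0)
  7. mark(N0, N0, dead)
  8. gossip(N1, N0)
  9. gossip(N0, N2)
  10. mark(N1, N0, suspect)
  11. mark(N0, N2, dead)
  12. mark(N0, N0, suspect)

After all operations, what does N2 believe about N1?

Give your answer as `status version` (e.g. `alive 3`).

Op 1: N0 marks N1=dead -> (dead,v1)
Op 2: gossip N1<->N0 -> N1.N0=(alive,v0) N1.N1=(dead,v1) N1.N2=(alive,v0) | N0.N0=(alive,v0) N0.N1=(dead,v1) N0.N2=(alive,v0)
Op 3: gossip N1<->N2 -> N1.N0=(alive,v0) N1.N1=(dead,v1) N1.N2=(alive,v0) | N2.N0=(alive,v0) N2.N1=(dead,v1) N2.N2=(alive,v0)
Op 4: gossip N0<->N2 -> N0.N0=(alive,v0) N0.N1=(dead,v1) N0.N2=(alive,v0) | N2.N0=(alive,v0) N2.N1=(dead,v1) N2.N2=(alive,v0)
Op 5: gossip N2<->N1 -> N2.N0=(alive,v0) N2.N1=(dead,v1) N2.N2=(alive,v0) | N1.N0=(alive,v0) N1.N1=(dead,v1) N1.N2=(alive,v0)
Op 6: gossip N2<->N0 -> N2.N0=(alive,v0) N2.N1=(dead,v1) N2.N2=(alive,v0) | N0.N0=(alive,v0) N0.N1=(dead,v1) N0.N2=(alive,v0)
Op 7: N0 marks N0=dead -> (dead,v1)
Op 8: gossip N1<->N0 -> N1.N0=(dead,v1) N1.N1=(dead,v1) N1.N2=(alive,v0) | N0.N0=(dead,v1) N0.N1=(dead,v1) N0.N2=(alive,v0)
Op 9: gossip N0<->N2 -> N0.N0=(dead,v1) N0.N1=(dead,v1) N0.N2=(alive,v0) | N2.N0=(dead,v1) N2.N1=(dead,v1) N2.N2=(alive,v0)
Op 10: N1 marks N0=suspect -> (suspect,v2)
Op 11: N0 marks N2=dead -> (dead,v1)
Op 12: N0 marks N0=suspect -> (suspect,v2)

Answer: dead 1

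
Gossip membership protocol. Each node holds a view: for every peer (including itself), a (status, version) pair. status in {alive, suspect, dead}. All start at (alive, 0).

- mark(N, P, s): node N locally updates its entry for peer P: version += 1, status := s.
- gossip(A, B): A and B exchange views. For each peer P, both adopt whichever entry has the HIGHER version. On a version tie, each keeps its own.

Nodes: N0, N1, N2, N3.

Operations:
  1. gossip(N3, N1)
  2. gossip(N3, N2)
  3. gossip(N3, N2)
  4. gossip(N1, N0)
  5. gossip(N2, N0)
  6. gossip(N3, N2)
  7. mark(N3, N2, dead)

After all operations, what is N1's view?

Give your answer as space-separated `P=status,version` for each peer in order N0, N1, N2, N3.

Answer: N0=alive,0 N1=alive,0 N2=alive,0 N3=alive,0

Derivation:
Op 1: gossip N3<->N1 -> N3.N0=(alive,v0) N3.N1=(alive,v0) N3.N2=(alive,v0) N3.N3=(alive,v0) | N1.N0=(alive,v0) N1.N1=(alive,v0) N1.N2=(alive,v0) N1.N3=(alive,v0)
Op 2: gossip N3<->N2 -> N3.N0=(alive,v0) N3.N1=(alive,v0) N3.N2=(alive,v0) N3.N3=(alive,v0) | N2.N0=(alive,v0) N2.N1=(alive,v0) N2.N2=(alive,v0) N2.N3=(alive,v0)
Op 3: gossip N3<->N2 -> N3.N0=(alive,v0) N3.N1=(alive,v0) N3.N2=(alive,v0) N3.N3=(alive,v0) | N2.N0=(alive,v0) N2.N1=(alive,v0) N2.N2=(alive,v0) N2.N3=(alive,v0)
Op 4: gossip N1<->N0 -> N1.N0=(alive,v0) N1.N1=(alive,v0) N1.N2=(alive,v0) N1.N3=(alive,v0) | N0.N0=(alive,v0) N0.N1=(alive,v0) N0.N2=(alive,v0) N0.N3=(alive,v0)
Op 5: gossip N2<->N0 -> N2.N0=(alive,v0) N2.N1=(alive,v0) N2.N2=(alive,v0) N2.N3=(alive,v0) | N0.N0=(alive,v0) N0.N1=(alive,v0) N0.N2=(alive,v0) N0.N3=(alive,v0)
Op 6: gossip N3<->N2 -> N3.N0=(alive,v0) N3.N1=(alive,v0) N3.N2=(alive,v0) N3.N3=(alive,v0) | N2.N0=(alive,v0) N2.N1=(alive,v0) N2.N2=(alive,v0) N2.N3=(alive,v0)
Op 7: N3 marks N2=dead -> (dead,v1)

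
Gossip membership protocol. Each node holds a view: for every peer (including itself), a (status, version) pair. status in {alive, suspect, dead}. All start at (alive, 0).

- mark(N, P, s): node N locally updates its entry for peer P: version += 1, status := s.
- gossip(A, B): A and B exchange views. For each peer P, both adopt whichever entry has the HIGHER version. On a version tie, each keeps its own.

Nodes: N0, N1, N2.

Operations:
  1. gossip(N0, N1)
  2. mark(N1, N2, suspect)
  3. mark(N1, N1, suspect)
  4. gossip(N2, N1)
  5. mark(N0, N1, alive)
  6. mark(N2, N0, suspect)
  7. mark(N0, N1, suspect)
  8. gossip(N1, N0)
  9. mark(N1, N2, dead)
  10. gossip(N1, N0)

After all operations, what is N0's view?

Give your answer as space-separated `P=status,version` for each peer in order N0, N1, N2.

Op 1: gossip N0<->N1 -> N0.N0=(alive,v0) N0.N1=(alive,v0) N0.N2=(alive,v0) | N1.N0=(alive,v0) N1.N1=(alive,v0) N1.N2=(alive,v0)
Op 2: N1 marks N2=suspect -> (suspect,v1)
Op 3: N1 marks N1=suspect -> (suspect,v1)
Op 4: gossip N2<->N1 -> N2.N0=(alive,v0) N2.N1=(suspect,v1) N2.N2=(suspect,v1) | N1.N0=(alive,v0) N1.N1=(suspect,v1) N1.N2=(suspect,v1)
Op 5: N0 marks N1=alive -> (alive,v1)
Op 6: N2 marks N0=suspect -> (suspect,v1)
Op 7: N0 marks N1=suspect -> (suspect,v2)
Op 8: gossip N1<->N0 -> N1.N0=(alive,v0) N1.N1=(suspect,v2) N1.N2=(suspect,v1) | N0.N0=(alive,v0) N0.N1=(suspect,v2) N0.N2=(suspect,v1)
Op 9: N1 marks N2=dead -> (dead,v2)
Op 10: gossip N1<->N0 -> N1.N0=(alive,v0) N1.N1=(suspect,v2) N1.N2=(dead,v2) | N0.N0=(alive,v0) N0.N1=(suspect,v2) N0.N2=(dead,v2)

Answer: N0=alive,0 N1=suspect,2 N2=dead,2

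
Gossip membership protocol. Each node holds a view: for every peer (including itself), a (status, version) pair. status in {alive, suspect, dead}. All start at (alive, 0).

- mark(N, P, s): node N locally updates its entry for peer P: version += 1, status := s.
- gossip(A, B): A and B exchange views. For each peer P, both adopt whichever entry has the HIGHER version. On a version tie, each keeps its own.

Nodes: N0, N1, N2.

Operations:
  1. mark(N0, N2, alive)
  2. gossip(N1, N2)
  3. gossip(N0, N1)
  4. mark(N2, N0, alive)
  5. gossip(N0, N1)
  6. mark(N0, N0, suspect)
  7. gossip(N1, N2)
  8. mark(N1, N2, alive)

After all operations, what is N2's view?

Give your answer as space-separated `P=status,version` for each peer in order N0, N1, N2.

Op 1: N0 marks N2=alive -> (alive,v1)
Op 2: gossip N1<->N2 -> N1.N0=(alive,v0) N1.N1=(alive,v0) N1.N2=(alive,v0) | N2.N0=(alive,v0) N2.N1=(alive,v0) N2.N2=(alive,v0)
Op 3: gossip N0<->N1 -> N0.N0=(alive,v0) N0.N1=(alive,v0) N0.N2=(alive,v1) | N1.N0=(alive,v0) N1.N1=(alive,v0) N1.N2=(alive,v1)
Op 4: N2 marks N0=alive -> (alive,v1)
Op 5: gossip N0<->N1 -> N0.N0=(alive,v0) N0.N1=(alive,v0) N0.N2=(alive,v1) | N1.N0=(alive,v0) N1.N1=(alive,v0) N1.N2=(alive,v1)
Op 6: N0 marks N0=suspect -> (suspect,v1)
Op 7: gossip N1<->N2 -> N1.N0=(alive,v1) N1.N1=(alive,v0) N1.N2=(alive,v1) | N2.N0=(alive,v1) N2.N1=(alive,v0) N2.N2=(alive,v1)
Op 8: N1 marks N2=alive -> (alive,v2)

Answer: N0=alive,1 N1=alive,0 N2=alive,1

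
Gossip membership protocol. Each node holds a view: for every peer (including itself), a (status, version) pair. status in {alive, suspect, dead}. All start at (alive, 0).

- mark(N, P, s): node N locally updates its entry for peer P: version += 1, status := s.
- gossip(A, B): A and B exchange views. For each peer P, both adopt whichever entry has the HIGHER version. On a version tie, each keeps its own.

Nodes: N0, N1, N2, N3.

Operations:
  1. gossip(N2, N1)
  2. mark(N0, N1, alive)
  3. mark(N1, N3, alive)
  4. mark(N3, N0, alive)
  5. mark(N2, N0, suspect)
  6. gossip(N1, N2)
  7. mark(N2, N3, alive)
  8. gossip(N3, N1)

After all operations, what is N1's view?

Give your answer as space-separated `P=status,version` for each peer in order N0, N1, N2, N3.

Op 1: gossip N2<->N1 -> N2.N0=(alive,v0) N2.N1=(alive,v0) N2.N2=(alive,v0) N2.N3=(alive,v0) | N1.N0=(alive,v0) N1.N1=(alive,v0) N1.N2=(alive,v0) N1.N3=(alive,v0)
Op 2: N0 marks N1=alive -> (alive,v1)
Op 3: N1 marks N3=alive -> (alive,v1)
Op 4: N3 marks N0=alive -> (alive,v1)
Op 5: N2 marks N0=suspect -> (suspect,v1)
Op 6: gossip N1<->N2 -> N1.N0=(suspect,v1) N1.N1=(alive,v0) N1.N2=(alive,v0) N1.N3=(alive,v1) | N2.N0=(suspect,v1) N2.N1=(alive,v0) N2.N2=(alive,v0) N2.N3=(alive,v1)
Op 7: N2 marks N3=alive -> (alive,v2)
Op 8: gossip N3<->N1 -> N3.N0=(alive,v1) N3.N1=(alive,v0) N3.N2=(alive,v0) N3.N3=(alive,v1) | N1.N0=(suspect,v1) N1.N1=(alive,v0) N1.N2=(alive,v0) N1.N3=(alive,v1)

Answer: N0=suspect,1 N1=alive,0 N2=alive,0 N3=alive,1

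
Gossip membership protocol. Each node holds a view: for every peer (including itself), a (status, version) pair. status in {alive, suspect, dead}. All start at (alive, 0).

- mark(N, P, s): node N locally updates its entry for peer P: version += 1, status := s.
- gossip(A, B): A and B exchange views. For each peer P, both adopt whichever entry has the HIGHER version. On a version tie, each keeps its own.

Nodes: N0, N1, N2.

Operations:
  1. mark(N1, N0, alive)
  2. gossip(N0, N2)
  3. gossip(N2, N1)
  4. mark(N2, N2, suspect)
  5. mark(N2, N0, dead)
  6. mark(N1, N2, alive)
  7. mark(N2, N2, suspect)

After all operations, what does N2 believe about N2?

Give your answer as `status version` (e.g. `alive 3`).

Answer: suspect 2

Derivation:
Op 1: N1 marks N0=alive -> (alive,v1)
Op 2: gossip N0<->N2 -> N0.N0=(alive,v0) N0.N1=(alive,v0) N0.N2=(alive,v0) | N2.N0=(alive,v0) N2.N1=(alive,v0) N2.N2=(alive,v0)
Op 3: gossip N2<->N1 -> N2.N0=(alive,v1) N2.N1=(alive,v0) N2.N2=(alive,v0) | N1.N0=(alive,v1) N1.N1=(alive,v0) N1.N2=(alive,v0)
Op 4: N2 marks N2=suspect -> (suspect,v1)
Op 5: N2 marks N0=dead -> (dead,v2)
Op 6: N1 marks N2=alive -> (alive,v1)
Op 7: N2 marks N2=suspect -> (suspect,v2)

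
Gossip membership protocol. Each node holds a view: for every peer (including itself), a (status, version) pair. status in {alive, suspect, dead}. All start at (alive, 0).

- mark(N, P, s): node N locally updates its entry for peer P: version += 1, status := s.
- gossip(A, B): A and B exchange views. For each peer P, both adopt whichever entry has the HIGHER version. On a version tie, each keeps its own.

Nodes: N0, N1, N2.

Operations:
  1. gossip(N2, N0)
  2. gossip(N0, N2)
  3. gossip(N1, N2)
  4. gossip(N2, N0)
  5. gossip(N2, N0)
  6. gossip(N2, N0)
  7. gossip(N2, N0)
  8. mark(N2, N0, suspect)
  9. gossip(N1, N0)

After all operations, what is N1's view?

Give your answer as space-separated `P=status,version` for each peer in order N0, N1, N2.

Op 1: gossip N2<->N0 -> N2.N0=(alive,v0) N2.N1=(alive,v0) N2.N2=(alive,v0) | N0.N0=(alive,v0) N0.N1=(alive,v0) N0.N2=(alive,v0)
Op 2: gossip N0<->N2 -> N0.N0=(alive,v0) N0.N1=(alive,v0) N0.N2=(alive,v0) | N2.N0=(alive,v0) N2.N1=(alive,v0) N2.N2=(alive,v0)
Op 3: gossip N1<->N2 -> N1.N0=(alive,v0) N1.N1=(alive,v0) N1.N2=(alive,v0) | N2.N0=(alive,v0) N2.N1=(alive,v0) N2.N2=(alive,v0)
Op 4: gossip N2<->N0 -> N2.N0=(alive,v0) N2.N1=(alive,v0) N2.N2=(alive,v0) | N0.N0=(alive,v0) N0.N1=(alive,v0) N0.N2=(alive,v0)
Op 5: gossip N2<->N0 -> N2.N0=(alive,v0) N2.N1=(alive,v0) N2.N2=(alive,v0) | N0.N0=(alive,v0) N0.N1=(alive,v0) N0.N2=(alive,v0)
Op 6: gossip N2<->N0 -> N2.N0=(alive,v0) N2.N1=(alive,v0) N2.N2=(alive,v0) | N0.N0=(alive,v0) N0.N1=(alive,v0) N0.N2=(alive,v0)
Op 7: gossip N2<->N0 -> N2.N0=(alive,v0) N2.N1=(alive,v0) N2.N2=(alive,v0) | N0.N0=(alive,v0) N0.N1=(alive,v0) N0.N2=(alive,v0)
Op 8: N2 marks N0=suspect -> (suspect,v1)
Op 9: gossip N1<->N0 -> N1.N0=(alive,v0) N1.N1=(alive,v0) N1.N2=(alive,v0) | N0.N0=(alive,v0) N0.N1=(alive,v0) N0.N2=(alive,v0)

Answer: N0=alive,0 N1=alive,0 N2=alive,0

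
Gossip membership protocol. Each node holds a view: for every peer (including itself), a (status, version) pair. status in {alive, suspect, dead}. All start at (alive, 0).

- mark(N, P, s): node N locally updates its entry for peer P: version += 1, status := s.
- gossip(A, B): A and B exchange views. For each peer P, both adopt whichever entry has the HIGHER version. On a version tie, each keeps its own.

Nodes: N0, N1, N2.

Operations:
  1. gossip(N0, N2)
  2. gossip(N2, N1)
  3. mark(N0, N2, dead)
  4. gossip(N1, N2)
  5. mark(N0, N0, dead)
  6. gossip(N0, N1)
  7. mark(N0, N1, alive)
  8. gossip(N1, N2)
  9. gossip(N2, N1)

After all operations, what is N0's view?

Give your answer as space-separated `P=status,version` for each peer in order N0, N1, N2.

Answer: N0=dead,1 N1=alive,1 N2=dead,1

Derivation:
Op 1: gossip N0<->N2 -> N0.N0=(alive,v0) N0.N1=(alive,v0) N0.N2=(alive,v0) | N2.N0=(alive,v0) N2.N1=(alive,v0) N2.N2=(alive,v0)
Op 2: gossip N2<->N1 -> N2.N0=(alive,v0) N2.N1=(alive,v0) N2.N2=(alive,v0) | N1.N0=(alive,v0) N1.N1=(alive,v0) N1.N2=(alive,v0)
Op 3: N0 marks N2=dead -> (dead,v1)
Op 4: gossip N1<->N2 -> N1.N0=(alive,v0) N1.N1=(alive,v0) N1.N2=(alive,v0) | N2.N0=(alive,v0) N2.N1=(alive,v0) N2.N2=(alive,v0)
Op 5: N0 marks N0=dead -> (dead,v1)
Op 6: gossip N0<->N1 -> N0.N0=(dead,v1) N0.N1=(alive,v0) N0.N2=(dead,v1) | N1.N0=(dead,v1) N1.N1=(alive,v0) N1.N2=(dead,v1)
Op 7: N0 marks N1=alive -> (alive,v1)
Op 8: gossip N1<->N2 -> N1.N0=(dead,v1) N1.N1=(alive,v0) N1.N2=(dead,v1) | N2.N0=(dead,v1) N2.N1=(alive,v0) N2.N2=(dead,v1)
Op 9: gossip N2<->N1 -> N2.N0=(dead,v1) N2.N1=(alive,v0) N2.N2=(dead,v1) | N1.N0=(dead,v1) N1.N1=(alive,v0) N1.N2=(dead,v1)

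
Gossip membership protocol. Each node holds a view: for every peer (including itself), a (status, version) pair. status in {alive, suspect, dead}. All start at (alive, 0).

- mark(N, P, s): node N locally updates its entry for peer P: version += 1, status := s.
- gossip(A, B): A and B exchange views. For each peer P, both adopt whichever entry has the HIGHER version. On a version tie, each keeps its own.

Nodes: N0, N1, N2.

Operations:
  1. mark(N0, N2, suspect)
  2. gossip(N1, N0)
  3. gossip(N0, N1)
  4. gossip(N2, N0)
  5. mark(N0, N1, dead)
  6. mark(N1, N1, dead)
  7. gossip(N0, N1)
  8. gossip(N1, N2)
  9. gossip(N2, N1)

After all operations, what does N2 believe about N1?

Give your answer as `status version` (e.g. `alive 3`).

Answer: dead 1

Derivation:
Op 1: N0 marks N2=suspect -> (suspect,v1)
Op 2: gossip N1<->N0 -> N1.N0=(alive,v0) N1.N1=(alive,v0) N1.N2=(suspect,v1) | N0.N0=(alive,v0) N0.N1=(alive,v0) N0.N2=(suspect,v1)
Op 3: gossip N0<->N1 -> N0.N0=(alive,v0) N0.N1=(alive,v0) N0.N2=(suspect,v1) | N1.N0=(alive,v0) N1.N1=(alive,v0) N1.N2=(suspect,v1)
Op 4: gossip N2<->N0 -> N2.N0=(alive,v0) N2.N1=(alive,v0) N2.N2=(suspect,v1) | N0.N0=(alive,v0) N0.N1=(alive,v0) N0.N2=(suspect,v1)
Op 5: N0 marks N1=dead -> (dead,v1)
Op 6: N1 marks N1=dead -> (dead,v1)
Op 7: gossip N0<->N1 -> N0.N0=(alive,v0) N0.N1=(dead,v1) N0.N2=(suspect,v1) | N1.N0=(alive,v0) N1.N1=(dead,v1) N1.N2=(suspect,v1)
Op 8: gossip N1<->N2 -> N1.N0=(alive,v0) N1.N1=(dead,v1) N1.N2=(suspect,v1) | N2.N0=(alive,v0) N2.N1=(dead,v1) N2.N2=(suspect,v1)
Op 9: gossip N2<->N1 -> N2.N0=(alive,v0) N2.N1=(dead,v1) N2.N2=(suspect,v1) | N1.N0=(alive,v0) N1.N1=(dead,v1) N1.N2=(suspect,v1)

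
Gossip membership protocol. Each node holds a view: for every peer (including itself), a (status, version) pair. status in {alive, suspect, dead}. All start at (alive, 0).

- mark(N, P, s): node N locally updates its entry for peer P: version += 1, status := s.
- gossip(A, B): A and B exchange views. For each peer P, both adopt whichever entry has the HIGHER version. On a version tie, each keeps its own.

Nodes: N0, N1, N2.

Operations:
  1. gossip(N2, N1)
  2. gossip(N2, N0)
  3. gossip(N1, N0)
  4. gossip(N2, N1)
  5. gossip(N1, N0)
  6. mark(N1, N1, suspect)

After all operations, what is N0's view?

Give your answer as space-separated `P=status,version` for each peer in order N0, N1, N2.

Answer: N0=alive,0 N1=alive,0 N2=alive,0

Derivation:
Op 1: gossip N2<->N1 -> N2.N0=(alive,v0) N2.N1=(alive,v0) N2.N2=(alive,v0) | N1.N0=(alive,v0) N1.N1=(alive,v0) N1.N2=(alive,v0)
Op 2: gossip N2<->N0 -> N2.N0=(alive,v0) N2.N1=(alive,v0) N2.N2=(alive,v0) | N0.N0=(alive,v0) N0.N1=(alive,v0) N0.N2=(alive,v0)
Op 3: gossip N1<->N0 -> N1.N0=(alive,v0) N1.N1=(alive,v0) N1.N2=(alive,v0) | N0.N0=(alive,v0) N0.N1=(alive,v0) N0.N2=(alive,v0)
Op 4: gossip N2<->N1 -> N2.N0=(alive,v0) N2.N1=(alive,v0) N2.N2=(alive,v0) | N1.N0=(alive,v0) N1.N1=(alive,v0) N1.N2=(alive,v0)
Op 5: gossip N1<->N0 -> N1.N0=(alive,v0) N1.N1=(alive,v0) N1.N2=(alive,v0) | N0.N0=(alive,v0) N0.N1=(alive,v0) N0.N2=(alive,v0)
Op 6: N1 marks N1=suspect -> (suspect,v1)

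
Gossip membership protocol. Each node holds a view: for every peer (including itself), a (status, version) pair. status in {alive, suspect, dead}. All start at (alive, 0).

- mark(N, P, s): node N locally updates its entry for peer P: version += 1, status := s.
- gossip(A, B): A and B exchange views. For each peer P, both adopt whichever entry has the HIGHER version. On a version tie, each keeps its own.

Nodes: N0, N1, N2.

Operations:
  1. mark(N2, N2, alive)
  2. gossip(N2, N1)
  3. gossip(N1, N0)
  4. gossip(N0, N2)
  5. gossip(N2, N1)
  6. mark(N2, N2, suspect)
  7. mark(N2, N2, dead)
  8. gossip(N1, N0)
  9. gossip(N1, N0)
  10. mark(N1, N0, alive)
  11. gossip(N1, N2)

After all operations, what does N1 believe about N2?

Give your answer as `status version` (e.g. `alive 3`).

Op 1: N2 marks N2=alive -> (alive,v1)
Op 2: gossip N2<->N1 -> N2.N0=(alive,v0) N2.N1=(alive,v0) N2.N2=(alive,v1) | N1.N0=(alive,v0) N1.N1=(alive,v0) N1.N2=(alive,v1)
Op 3: gossip N1<->N0 -> N1.N0=(alive,v0) N1.N1=(alive,v0) N1.N2=(alive,v1) | N0.N0=(alive,v0) N0.N1=(alive,v0) N0.N2=(alive,v1)
Op 4: gossip N0<->N2 -> N0.N0=(alive,v0) N0.N1=(alive,v0) N0.N2=(alive,v1) | N2.N0=(alive,v0) N2.N1=(alive,v0) N2.N2=(alive,v1)
Op 5: gossip N2<->N1 -> N2.N0=(alive,v0) N2.N1=(alive,v0) N2.N2=(alive,v1) | N1.N0=(alive,v0) N1.N1=(alive,v0) N1.N2=(alive,v1)
Op 6: N2 marks N2=suspect -> (suspect,v2)
Op 7: N2 marks N2=dead -> (dead,v3)
Op 8: gossip N1<->N0 -> N1.N0=(alive,v0) N1.N1=(alive,v0) N1.N2=(alive,v1) | N0.N0=(alive,v0) N0.N1=(alive,v0) N0.N2=(alive,v1)
Op 9: gossip N1<->N0 -> N1.N0=(alive,v0) N1.N1=(alive,v0) N1.N2=(alive,v1) | N0.N0=(alive,v0) N0.N1=(alive,v0) N0.N2=(alive,v1)
Op 10: N1 marks N0=alive -> (alive,v1)
Op 11: gossip N1<->N2 -> N1.N0=(alive,v1) N1.N1=(alive,v0) N1.N2=(dead,v3) | N2.N0=(alive,v1) N2.N1=(alive,v0) N2.N2=(dead,v3)

Answer: dead 3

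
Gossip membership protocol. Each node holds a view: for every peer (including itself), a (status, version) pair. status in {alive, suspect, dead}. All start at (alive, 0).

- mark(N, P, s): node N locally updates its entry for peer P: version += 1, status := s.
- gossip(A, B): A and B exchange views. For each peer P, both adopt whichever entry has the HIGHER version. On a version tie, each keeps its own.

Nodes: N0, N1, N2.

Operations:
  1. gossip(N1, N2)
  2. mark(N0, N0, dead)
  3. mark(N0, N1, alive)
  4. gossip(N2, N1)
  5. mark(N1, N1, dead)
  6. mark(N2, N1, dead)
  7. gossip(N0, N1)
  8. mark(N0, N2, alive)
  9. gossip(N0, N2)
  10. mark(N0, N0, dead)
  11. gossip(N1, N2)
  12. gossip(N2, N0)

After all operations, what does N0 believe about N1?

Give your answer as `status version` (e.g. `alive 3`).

Answer: alive 1

Derivation:
Op 1: gossip N1<->N2 -> N1.N0=(alive,v0) N1.N1=(alive,v0) N1.N2=(alive,v0) | N2.N0=(alive,v0) N2.N1=(alive,v0) N2.N2=(alive,v0)
Op 2: N0 marks N0=dead -> (dead,v1)
Op 3: N0 marks N1=alive -> (alive,v1)
Op 4: gossip N2<->N1 -> N2.N0=(alive,v0) N2.N1=(alive,v0) N2.N2=(alive,v0) | N1.N0=(alive,v0) N1.N1=(alive,v0) N1.N2=(alive,v0)
Op 5: N1 marks N1=dead -> (dead,v1)
Op 6: N2 marks N1=dead -> (dead,v1)
Op 7: gossip N0<->N1 -> N0.N0=(dead,v1) N0.N1=(alive,v1) N0.N2=(alive,v0) | N1.N0=(dead,v1) N1.N1=(dead,v1) N1.N2=(alive,v0)
Op 8: N0 marks N2=alive -> (alive,v1)
Op 9: gossip N0<->N2 -> N0.N0=(dead,v1) N0.N1=(alive,v1) N0.N2=(alive,v1) | N2.N0=(dead,v1) N2.N1=(dead,v1) N2.N2=(alive,v1)
Op 10: N0 marks N0=dead -> (dead,v2)
Op 11: gossip N1<->N2 -> N1.N0=(dead,v1) N1.N1=(dead,v1) N1.N2=(alive,v1) | N2.N0=(dead,v1) N2.N1=(dead,v1) N2.N2=(alive,v1)
Op 12: gossip N2<->N0 -> N2.N0=(dead,v2) N2.N1=(dead,v1) N2.N2=(alive,v1) | N0.N0=(dead,v2) N0.N1=(alive,v1) N0.N2=(alive,v1)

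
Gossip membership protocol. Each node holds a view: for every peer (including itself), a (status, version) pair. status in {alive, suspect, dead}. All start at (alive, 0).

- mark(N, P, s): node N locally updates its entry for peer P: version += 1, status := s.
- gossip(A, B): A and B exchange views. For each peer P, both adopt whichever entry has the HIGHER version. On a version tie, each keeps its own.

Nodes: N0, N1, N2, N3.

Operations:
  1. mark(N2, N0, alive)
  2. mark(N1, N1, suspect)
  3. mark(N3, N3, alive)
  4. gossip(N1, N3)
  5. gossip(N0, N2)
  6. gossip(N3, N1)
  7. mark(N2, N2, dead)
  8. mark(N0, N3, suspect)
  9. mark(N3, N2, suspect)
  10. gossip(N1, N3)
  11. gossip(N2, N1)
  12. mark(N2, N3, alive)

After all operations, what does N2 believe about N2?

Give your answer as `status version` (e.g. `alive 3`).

Answer: dead 1

Derivation:
Op 1: N2 marks N0=alive -> (alive,v1)
Op 2: N1 marks N1=suspect -> (suspect,v1)
Op 3: N3 marks N3=alive -> (alive,v1)
Op 4: gossip N1<->N3 -> N1.N0=(alive,v0) N1.N1=(suspect,v1) N1.N2=(alive,v0) N1.N3=(alive,v1) | N3.N0=(alive,v0) N3.N1=(suspect,v1) N3.N2=(alive,v0) N3.N3=(alive,v1)
Op 5: gossip N0<->N2 -> N0.N0=(alive,v1) N0.N1=(alive,v0) N0.N2=(alive,v0) N0.N3=(alive,v0) | N2.N0=(alive,v1) N2.N1=(alive,v0) N2.N2=(alive,v0) N2.N3=(alive,v0)
Op 6: gossip N3<->N1 -> N3.N0=(alive,v0) N3.N1=(suspect,v1) N3.N2=(alive,v0) N3.N3=(alive,v1) | N1.N0=(alive,v0) N1.N1=(suspect,v1) N1.N2=(alive,v0) N1.N3=(alive,v1)
Op 7: N2 marks N2=dead -> (dead,v1)
Op 8: N0 marks N3=suspect -> (suspect,v1)
Op 9: N3 marks N2=suspect -> (suspect,v1)
Op 10: gossip N1<->N3 -> N1.N0=(alive,v0) N1.N1=(suspect,v1) N1.N2=(suspect,v1) N1.N3=(alive,v1) | N3.N0=(alive,v0) N3.N1=(suspect,v1) N3.N2=(suspect,v1) N3.N3=(alive,v1)
Op 11: gossip N2<->N1 -> N2.N0=(alive,v1) N2.N1=(suspect,v1) N2.N2=(dead,v1) N2.N3=(alive,v1) | N1.N0=(alive,v1) N1.N1=(suspect,v1) N1.N2=(suspect,v1) N1.N3=(alive,v1)
Op 12: N2 marks N3=alive -> (alive,v2)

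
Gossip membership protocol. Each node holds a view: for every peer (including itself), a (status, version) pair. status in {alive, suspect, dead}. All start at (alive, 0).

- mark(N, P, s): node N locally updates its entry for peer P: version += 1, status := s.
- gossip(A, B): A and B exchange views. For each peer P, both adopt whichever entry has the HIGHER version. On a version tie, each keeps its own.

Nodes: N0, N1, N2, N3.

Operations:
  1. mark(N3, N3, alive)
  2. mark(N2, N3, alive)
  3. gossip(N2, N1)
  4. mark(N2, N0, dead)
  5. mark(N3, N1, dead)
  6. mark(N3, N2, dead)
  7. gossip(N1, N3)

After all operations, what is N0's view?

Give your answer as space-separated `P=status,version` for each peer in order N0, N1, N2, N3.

Answer: N0=alive,0 N1=alive,0 N2=alive,0 N3=alive,0

Derivation:
Op 1: N3 marks N3=alive -> (alive,v1)
Op 2: N2 marks N3=alive -> (alive,v1)
Op 3: gossip N2<->N1 -> N2.N0=(alive,v0) N2.N1=(alive,v0) N2.N2=(alive,v0) N2.N3=(alive,v1) | N1.N0=(alive,v0) N1.N1=(alive,v0) N1.N2=(alive,v0) N1.N3=(alive,v1)
Op 4: N2 marks N0=dead -> (dead,v1)
Op 5: N3 marks N1=dead -> (dead,v1)
Op 6: N3 marks N2=dead -> (dead,v1)
Op 7: gossip N1<->N3 -> N1.N0=(alive,v0) N1.N1=(dead,v1) N1.N2=(dead,v1) N1.N3=(alive,v1) | N3.N0=(alive,v0) N3.N1=(dead,v1) N3.N2=(dead,v1) N3.N3=(alive,v1)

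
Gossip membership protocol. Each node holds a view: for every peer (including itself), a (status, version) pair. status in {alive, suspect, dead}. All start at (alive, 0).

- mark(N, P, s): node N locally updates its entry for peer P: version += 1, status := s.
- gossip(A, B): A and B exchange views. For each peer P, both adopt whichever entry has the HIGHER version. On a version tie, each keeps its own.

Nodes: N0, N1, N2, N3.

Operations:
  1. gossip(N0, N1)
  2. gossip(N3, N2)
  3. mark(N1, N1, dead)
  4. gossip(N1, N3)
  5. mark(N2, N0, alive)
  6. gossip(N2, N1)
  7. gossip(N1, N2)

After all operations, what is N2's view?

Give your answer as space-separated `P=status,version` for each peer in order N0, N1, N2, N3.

Op 1: gossip N0<->N1 -> N0.N0=(alive,v0) N0.N1=(alive,v0) N0.N2=(alive,v0) N0.N3=(alive,v0) | N1.N0=(alive,v0) N1.N1=(alive,v0) N1.N2=(alive,v0) N1.N3=(alive,v0)
Op 2: gossip N3<->N2 -> N3.N0=(alive,v0) N3.N1=(alive,v0) N3.N2=(alive,v0) N3.N3=(alive,v0) | N2.N0=(alive,v0) N2.N1=(alive,v0) N2.N2=(alive,v0) N2.N3=(alive,v0)
Op 3: N1 marks N1=dead -> (dead,v1)
Op 4: gossip N1<->N3 -> N1.N0=(alive,v0) N1.N1=(dead,v1) N1.N2=(alive,v0) N1.N3=(alive,v0) | N3.N0=(alive,v0) N3.N1=(dead,v1) N3.N2=(alive,v0) N3.N3=(alive,v0)
Op 5: N2 marks N0=alive -> (alive,v1)
Op 6: gossip N2<->N1 -> N2.N0=(alive,v1) N2.N1=(dead,v1) N2.N2=(alive,v0) N2.N3=(alive,v0) | N1.N0=(alive,v1) N1.N1=(dead,v1) N1.N2=(alive,v0) N1.N3=(alive,v0)
Op 7: gossip N1<->N2 -> N1.N0=(alive,v1) N1.N1=(dead,v1) N1.N2=(alive,v0) N1.N3=(alive,v0) | N2.N0=(alive,v1) N2.N1=(dead,v1) N2.N2=(alive,v0) N2.N3=(alive,v0)

Answer: N0=alive,1 N1=dead,1 N2=alive,0 N3=alive,0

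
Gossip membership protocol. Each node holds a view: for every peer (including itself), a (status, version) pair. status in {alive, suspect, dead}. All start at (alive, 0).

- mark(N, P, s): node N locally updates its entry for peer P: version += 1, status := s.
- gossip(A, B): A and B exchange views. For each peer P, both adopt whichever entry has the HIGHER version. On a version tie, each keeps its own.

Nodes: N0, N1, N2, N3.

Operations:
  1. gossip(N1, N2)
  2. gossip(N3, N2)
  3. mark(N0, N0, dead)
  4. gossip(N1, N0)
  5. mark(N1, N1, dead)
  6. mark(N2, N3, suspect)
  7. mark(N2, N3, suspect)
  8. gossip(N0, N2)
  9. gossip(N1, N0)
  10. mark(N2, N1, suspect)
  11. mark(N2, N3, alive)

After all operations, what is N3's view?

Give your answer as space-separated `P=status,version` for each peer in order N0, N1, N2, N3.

Op 1: gossip N1<->N2 -> N1.N0=(alive,v0) N1.N1=(alive,v0) N1.N2=(alive,v0) N1.N3=(alive,v0) | N2.N0=(alive,v0) N2.N1=(alive,v0) N2.N2=(alive,v0) N2.N3=(alive,v0)
Op 2: gossip N3<->N2 -> N3.N0=(alive,v0) N3.N1=(alive,v0) N3.N2=(alive,v0) N3.N3=(alive,v0) | N2.N0=(alive,v0) N2.N1=(alive,v0) N2.N2=(alive,v0) N2.N3=(alive,v0)
Op 3: N0 marks N0=dead -> (dead,v1)
Op 4: gossip N1<->N0 -> N1.N0=(dead,v1) N1.N1=(alive,v0) N1.N2=(alive,v0) N1.N3=(alive,v0) | N0.N0=(dead,v1) N0.N1=(alive,v0) N0.N2=(alive,v0) N0.N3=(alive,v0)
Op 5: N1 marks N1=dead -> (dead,v1)
Op 6: N2 marks N3=suspect -> (suspect,v1)
Op 7: N2 marks N3=suspect -> (suspect,v2)
Op 8: gossip N0<->N2 -> N0.N0=(dead,v1) N0.N1=(alive,v0) N0.N2=(alive,v0) N0.N3=(suspect,v2) | N2.N0=(dead,v1) N2.N1=(alive,v0) N2.N2=(alive,v0) N2.N3=(suspect,v2)
Op 9: gossip N1<->N0 -> N1.N0=(dead,v1) N1.N1=(dead,v1) N1.N2=(alive,v0) N1.N3=(suspect,v2) | N0.N0=(dead,v1) N0.N1=(dead,v1) N0.N2=(alive,v0) N0.N3=(suspect,v2)
Op 10: N2 marks N1=suspect -> (suspect,v1)
Op 11: N2 marks N3=alive -> (alive,v3)

Answer: N0=alive,0 N1=alive,0 N2=alive,0 N3=alive,0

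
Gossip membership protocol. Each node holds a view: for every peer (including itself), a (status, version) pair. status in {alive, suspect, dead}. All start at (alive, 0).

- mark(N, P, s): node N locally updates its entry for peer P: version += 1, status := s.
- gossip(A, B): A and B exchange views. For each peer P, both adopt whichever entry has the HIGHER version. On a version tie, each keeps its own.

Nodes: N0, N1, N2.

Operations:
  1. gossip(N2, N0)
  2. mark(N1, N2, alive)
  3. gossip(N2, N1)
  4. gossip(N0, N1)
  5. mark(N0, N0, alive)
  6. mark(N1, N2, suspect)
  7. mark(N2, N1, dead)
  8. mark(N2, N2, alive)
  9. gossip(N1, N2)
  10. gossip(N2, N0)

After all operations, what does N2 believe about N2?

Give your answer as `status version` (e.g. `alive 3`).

Answer: alive 2

Derivation:
Op 1: gossip N2<->N0 -> N2.N0=(alive,v0) N2.N1=(alive,v0) N2.N2=(alive,v0) | N0.N0=(alive,v0) N0.N1=(alive,v0) N0.N2=(alive,v0)
Op 2: N1 marks N2=alive -> (alive,v1)
Op 3: gossip N2<->N1 -> N2.N0=(alive,v0) N2.N1=(alive,v0) N2.N2=(alive,v1) | N1.N0=(alive,v0) N1.N1=(alive,v0) N1.N2=(alive,v1)
Op 4: gossip N0<->N1 -> N0.N0=(alive,v0) N0.N1=(alive,v0) N0.N2=(alive,v1) | N1.N0=(alive,v0) N1.N1=(alive,v0) N1.N2=(alive,v1)
Op 5: N0 marks N0=alive -> (alive,v1)
Op 6: N1 marks N2=suspect -> (suspect,v2)
Op 7: N2 marks N1=dead -> (dead,v1)
Op 8: N2 marks N2=alive -> (alive,v2)
Op 9: gossip N1<->N2 -> N1.N0=(alive,v0) N1.N1=(dead,v1) N1.N2=(suspect,v2) | N2.N0=(alive,v0) N2.N1=(dead,v1) N2.N2=(alive,v2)
Op 10: gossip N2<->N0 -> N2.N0=(alive,v1) N2.N1=(dead,v1) N2.N2=(alive,v2) | N0.N0=(alive,v1) N0.N1=(dead,v1) N0.N2=(alive,v2)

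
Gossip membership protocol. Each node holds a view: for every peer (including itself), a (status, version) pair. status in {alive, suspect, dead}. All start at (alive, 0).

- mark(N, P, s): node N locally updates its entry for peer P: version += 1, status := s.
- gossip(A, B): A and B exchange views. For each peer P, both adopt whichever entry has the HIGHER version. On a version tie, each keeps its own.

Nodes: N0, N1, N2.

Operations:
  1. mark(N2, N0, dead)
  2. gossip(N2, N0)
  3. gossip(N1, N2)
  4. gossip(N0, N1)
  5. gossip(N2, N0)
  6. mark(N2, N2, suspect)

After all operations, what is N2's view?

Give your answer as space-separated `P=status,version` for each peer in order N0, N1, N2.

Answer: N0=dead,1 N1=alive,0 N2=suspect,1

Derivation:
Op 1: N2 marks N0=dead -> (dead,v1)
Op 2: gossip N2<->N0 -> N2.N0=(dead,v1) N2.N1=(alive,v0) N2.N2=(alive,v0) | N0.N0=(dead,v1) N0.N1=(alive,v0) N0.N2=(alive,v0)
Op 3: gossip N1<->N2 -> N1.N0=(dead,v1) N1.N1=(alive,v0) N1.N2=(alive,v0) | N2.N0=(dead,v1) N2.N1=(alive,v0) N2.N2=(alive,v0)
Op 4: gossip N0<->N1 -> N0.N0=(dead,v1) N0.N1=(alive,v0) N0.N2=(alive,v0) | N1.N0=(dead,v1) N1.N1=(alive,v0) N1.N2=(alive,v0)
Op 5: gossip N2<->N0 -> N2.N0=(dead,v1) N2.N1=(alive,v0) N2.N2=(alive,v0) | N0.N0=(dead,v1) N0.N1=(alive,v0) N0.N2=(alive,v0)
Op 6: N2 marks N2=suspect -> (suspect,v1)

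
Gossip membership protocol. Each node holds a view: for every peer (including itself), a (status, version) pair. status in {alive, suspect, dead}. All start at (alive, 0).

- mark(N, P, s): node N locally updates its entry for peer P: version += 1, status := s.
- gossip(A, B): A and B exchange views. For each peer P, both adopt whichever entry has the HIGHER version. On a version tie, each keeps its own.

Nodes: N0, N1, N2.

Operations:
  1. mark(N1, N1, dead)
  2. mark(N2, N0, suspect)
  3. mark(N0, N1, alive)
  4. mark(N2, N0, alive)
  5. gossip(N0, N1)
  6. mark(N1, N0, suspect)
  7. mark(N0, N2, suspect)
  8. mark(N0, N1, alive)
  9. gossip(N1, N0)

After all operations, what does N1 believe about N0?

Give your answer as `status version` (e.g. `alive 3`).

Answer: suspect 1

Derivation:
Op 1: N1 marks N1=dead -> (dead,v1)
Op 2: N2 marks N0=suspect -> (suspect,v1)
Op 3: N0 marks N1=alive -> (alive,v1)
Op 4: N2 marks N0=alive -> (alive,v2)
Op 5: gossip N0<->N1 -> N0.N0=(alive,v0) N0.N1=(alive,v1) N0.N2=(alive,v0) | N1.N0=(alive,v0) N1.N1=(dead,v1) N1.N2=(alive,v0)
Op 6: N1 marks N0=suspect -> (suspect,v1)
Op 7: N0 marks N2=suspect -> (suspect,v1)
Op 8: N0 marks N1=alive -> (alive,v2)
Op 9: gossip N1<->N0 -> N1.N0=(suspect,v1) N1.N1=(alive,v2) N1.N2=(suspect,v1) | N0.N0=(suspect,v1) N0.N1=(alive,v2) N0.N2=(suspect,v1)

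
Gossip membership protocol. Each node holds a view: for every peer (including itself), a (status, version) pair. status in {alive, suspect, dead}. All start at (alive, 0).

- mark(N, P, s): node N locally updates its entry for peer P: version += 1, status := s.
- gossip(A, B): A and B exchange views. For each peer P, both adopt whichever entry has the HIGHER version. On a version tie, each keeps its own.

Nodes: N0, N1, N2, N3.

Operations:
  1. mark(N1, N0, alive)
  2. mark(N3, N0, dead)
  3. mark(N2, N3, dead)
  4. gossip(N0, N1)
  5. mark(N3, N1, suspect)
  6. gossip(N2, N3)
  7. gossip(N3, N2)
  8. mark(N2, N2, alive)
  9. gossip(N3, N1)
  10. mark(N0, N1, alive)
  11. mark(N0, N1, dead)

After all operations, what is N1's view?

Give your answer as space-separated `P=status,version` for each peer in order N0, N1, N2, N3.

Op 1: N1 marks N0=alive -> (alive,v1)
Op 2: N3 marks N0=dead -> (dead,v1)
Op 3: N2 marks N3=dead -> (dead,v1)
Op 4: gossip N0<->N1 -> N0.N0=(alive,v1) N0.N1=(alive,v0) N0.N2=(alive,v0) N0.N3=(alive,v0) | N1.N0=(alive,v1) N1.N1=(alive,v0) N1.N2=(alive,v0) N1.N3=(alive,v0)
Op 5: N3 marks N1=suspect -> (suspect,v1)
Op 6: gossip N2<->N3 -> N2.N0=(dead,v1) N2.N1=(suspect,v1) N2.N2=(alive,v0) N2.N3=(dead,v1) | N3.N0=(dead,v1) N3.N1=(suspect,v1) N3.N2=(alive,v0) N3.N3=(dead,v1)
Op 7: gossip N3<->N2 -> N3.N0=(dead,v1) N3.N1=(suspect,v1) N3.N2=(alive,v0) N3.N3=(dead,v1) | N2.N0=(dead,v1) N2.N1=(suspect,v1) N2.N2=(alive,v0) N2.N3=(dead,v1)
Op 8: N2 marks N2=alive -> (alive,v1)
Op 9: gossip N3<->N1 -> N3.N0=(dead,v1) N3.N1=(suspect,v1) N3.N2=(alive,v0) N3.N3=(dead,v1) | N1.N0=(alive,v1) N1.N1=(suspect,v1) N1.N2=(alive,v0) N1.N3=(dead,v1)
Op 10: N0 marks N1=alive -> (alive,v1)
Op 11: N0 marks N1=dead -> (dead,v2)

Answer: N0=alive,1 N1=suspect,1 N2=alive,0 N3=dead,1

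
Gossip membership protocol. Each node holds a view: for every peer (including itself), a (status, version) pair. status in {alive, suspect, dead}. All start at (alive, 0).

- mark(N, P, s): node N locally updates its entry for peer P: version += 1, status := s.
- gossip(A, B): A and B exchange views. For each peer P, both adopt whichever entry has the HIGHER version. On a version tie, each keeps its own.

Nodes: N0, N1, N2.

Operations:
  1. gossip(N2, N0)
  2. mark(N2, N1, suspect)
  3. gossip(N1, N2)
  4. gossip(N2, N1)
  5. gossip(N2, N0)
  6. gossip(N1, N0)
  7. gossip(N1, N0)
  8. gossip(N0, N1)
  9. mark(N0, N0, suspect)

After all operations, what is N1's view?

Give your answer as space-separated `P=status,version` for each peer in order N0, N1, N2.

Op 1: gossip N2<->N0 -> N2.N0=(alive,v0) N2.N1=(alive,v0) N2.N2=(alive,v0) | N0.N0=(alive,v0) N0.N1=(alive,v0) N0.N2=(alive,v0)
Op 2: N2 marks N1=suspect -> (suspect,v1)
Op 3: gossip N1<->N2 -> N1.N0=(alive,v0) N1.N1=(suspect,v1) N1.N2=(alive,v0) | N2.N0=(alive,v0) N2.N1=(suspect,v1) N2.N2=(alive,v0)
Op 4: gossip N2<->N1 -> N2.N0=(alive,v0) N2.N1=(suspect,v1) N2.N2=(alive,v0) | N1.N0=(alive,v0) N1.N1=(suspect,v1) N1.N2=(alive,v0)
Op 5: gossip N2<->N0 -> N2.N0=(alive,v0) N2.N1=(suspect,v1) N2.N2=(alive,v0) | N0.N0=(alive,v0) N0.N1=(suspect,v1) N0.N2=(alive,v0)
Op 6: gossip N1<->N0 -> N1.N0=(alive,v0) N1.N1=(suspect,v1) N1.N2=(alive,v0) | N0.N0=(alive,v0) N0.N1=(suspect,v1) N0.N2=(alive,v0)
Op 7: gossip N1<->N0 -> N1.N0=(alive,v0) N1.N1=(suspect,v1) N1.N2=(alive,v0) | N0.N0=(alive,v0) N0.N1=(suspect,v1) N0.N2=(alive,v0)
Op 8: gossip N0<->N1 -> N0.N0=(alive,v0) N0.N1=(suspect,v1) N0.N2=(alive,v0) | N1.N0=(alive,v0) N1.N1=(suspect,v1) N1.N2=(alive,v0)
Op 9: N0 marks N0=suspect -> (suspect,v1)

Answer: N0=alive,0 N1=suspect,1 N2=alive,0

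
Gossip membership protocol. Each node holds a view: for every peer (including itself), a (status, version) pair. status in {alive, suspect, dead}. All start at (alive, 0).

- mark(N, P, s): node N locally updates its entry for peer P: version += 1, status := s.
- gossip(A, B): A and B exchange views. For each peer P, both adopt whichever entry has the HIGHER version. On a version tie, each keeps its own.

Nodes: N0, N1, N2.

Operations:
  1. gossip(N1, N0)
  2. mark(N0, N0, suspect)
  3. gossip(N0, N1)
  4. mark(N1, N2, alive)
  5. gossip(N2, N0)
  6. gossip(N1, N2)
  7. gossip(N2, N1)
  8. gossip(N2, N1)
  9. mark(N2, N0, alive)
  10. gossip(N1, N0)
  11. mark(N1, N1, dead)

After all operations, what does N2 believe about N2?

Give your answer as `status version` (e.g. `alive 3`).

Answer: alive 1

Derivation:
Op 1: gossip N1<->N0 -> N1.N0=(alive,v0) N1.N1=(alive,v0) N1.N2=(alive,v0) | N0.N0=(alive,v0) N0.N1=(alive,v0) N0.N2=(alive,v0)
Op 2: N0 marks N0=suspect -> (suspect,v1)
Op 3: gossip N0<->N1 -> N0.N0=(suspect,v1) N0.N1=(alive,v0) N0.N2=(alive,v0) | N1.N0=(suspect,v1) N1.N1=(alive,v0) N1.N2=(alive,v0)
Op 4: N1 marks N2=alive -> (alive,v1)
Op 5: gossip N2<->N0 -> N2.N0=(suspect,v1) N2.N1=(alive,v0) N2.N2=(alive,v0) | N0.N0=(suspect,v1) N0.N1=(alive,v0) N0.N2=(alive,v0)
Op 6: gossip N1<->N2 -> N1.N0=(suspect,v1) N1.N1=(alive,v0) N1.N2=(alive,v1) | N2.N0=(suspect,v1) N2.N1=(alive,v0) N2.N2=(alive,v1)
Op 7: gossip N2<->N1 -> N2.N0=(suspect,v1) N2.N1=(alive,v0) N2.N2=(alive,v1) | N1.N0=(suspect,v1) N1.N1=(alive,v0) N1.N2=(alive,v1)
Op 8: gossip N2<->N1 -> N2.N0=(suspect,v1) N2.N1=(alive,v0) N2.N2=(alive,v1) | N1.N0=(suspect,v1) N1.N1=(alive,v0) N1.N2=(alive,v1)
Op 9: N2 marks N0=alive -> (alive,v2)
Op 10: gossip N1<->N0 -> N1.N0=(suspect,v1) N1.N1=(alive,v0) N1.N2=(alive,v1) | N0.N0=(suspect,v1) N0.N1=(alive,v0) N0.N2=(alive,v1)
Op 11: N1 marks N1=dead -> (dead,v1)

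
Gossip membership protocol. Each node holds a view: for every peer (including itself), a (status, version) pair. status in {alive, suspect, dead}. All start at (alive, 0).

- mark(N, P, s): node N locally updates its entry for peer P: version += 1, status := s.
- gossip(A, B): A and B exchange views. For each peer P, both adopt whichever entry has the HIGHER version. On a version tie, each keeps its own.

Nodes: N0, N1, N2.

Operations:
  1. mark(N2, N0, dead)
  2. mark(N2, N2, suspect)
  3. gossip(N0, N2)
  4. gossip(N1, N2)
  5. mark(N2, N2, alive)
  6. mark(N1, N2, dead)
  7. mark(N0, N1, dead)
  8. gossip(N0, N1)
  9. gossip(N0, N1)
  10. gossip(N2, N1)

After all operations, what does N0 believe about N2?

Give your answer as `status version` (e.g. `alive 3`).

Op 1: N2 marks N0=dead -> (dead,v1)
Op 2: N2 marks N2=suspect -> (suspect,v1)
Op 3: gossip N0<->N2 -> N0.N0=(dead,v1) N0.N1=(alive,v0) N0.N2=(suspect,v1) | N2.N0=(dead,v1) N2.N1=(alive,v0) N2.N2=(suspect,v1)
Op 4: gossip N1<->N2 -> N1.N0=(dead,v1) N1.N1=(alive,v0) N1.N2=(suspect,v1) | N2.N0=(dead,v1) N2.N1=(alive,v0) N2.N2=(suspect,v1)
Op 5: N2 marks N2=alive -> (alive,v2)
Op 6: N1 marks N2=dead -> (dead,v2)
Op 7: N0 marks N1=dead -> (dead,v1)
Op 8: gossip N0<->N1 -> N0.N0=(dead,v1) N0.N1=(dead,v1) N0.N2=(dead,v2) | N1.N0=(dead,v1) N1.N1=(dead,v1) N1.N2=(dead,v2)
Op 9: gossip N0<->N1 -> N0.N0=(dead,v1) N0.N1=(dead,v1) N0.N2=(dead,v2) | N1.N0=(dead,v1) N1.N1=(dead,v1) N1.N2=(dead,v2)
Op 10: gossip N2<->N1 -> N2.N0=(dead,v1) N2.N1=(dead,v1) N2.N2=(alive,v2) | N1.N0=(dead,v1) N1.N1=(dead,v1) N1.N2=(dead,v2)

Answer: dead 2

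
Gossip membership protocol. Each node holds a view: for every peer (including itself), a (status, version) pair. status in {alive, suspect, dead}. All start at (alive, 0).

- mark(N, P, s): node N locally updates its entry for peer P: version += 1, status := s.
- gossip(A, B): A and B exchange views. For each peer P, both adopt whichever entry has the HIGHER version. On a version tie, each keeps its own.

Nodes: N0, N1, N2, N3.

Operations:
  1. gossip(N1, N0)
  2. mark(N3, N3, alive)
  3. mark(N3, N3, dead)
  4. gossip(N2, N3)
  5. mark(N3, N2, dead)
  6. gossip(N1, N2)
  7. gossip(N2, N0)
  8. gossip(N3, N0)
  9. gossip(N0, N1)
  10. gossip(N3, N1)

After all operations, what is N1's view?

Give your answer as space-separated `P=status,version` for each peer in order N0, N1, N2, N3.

Answer: N0=alive,0 N1=alive,0 N2=dead,1 N3=dead,2

Derivation:
Op 1: gossip N1<->N0 -> N1.N0=(alive,v0) N1.N1=(alive,v0) N1.N2=(alive,v0) N1.N3=(alive,v0) | N0.N0=(alive,v0) N0.N1=(alive,v0) N0.N2=(alive,v0) N0.N3=(alive,v0)
Op 2: N3 marks N3=alive -> (alive,v1)
Op 3: N3 marks N3=dead -> (dead,v2)
Op 4: gossip N2<->N3 -> N2.N0=(alive,v0) N2.N1=(alive,v0) N2.N2=(alive,v0) N2.N3=(dead,v2) | N3.N0=(alive,v0) N3.N1=(alive,v0) N3.N2=(alive,v0) N3.N3=(dead,v2)
Op 5: N3 marks N2=dead -> (dead,v1)
Op 6: gossip N1<->N2 -> N1.N0=(alive,v0) N1.N1=(alive,v0) N1.N2=(alive,v0) N1.N3=(dead,v2) | N2.N0=(alive,v0) N2.N1=(alive,v0) N2.N2=(alive,v0) N2.N3=(dead,v2)
Op 7: gossip N2<->N0 -> N2.N0=(alive,v0) N2.N1=(alive,v0) N2.N2=(alive,v0) N2.N3=(dead,v2) | N0.N0=(alive,v0) N0.N1=(alive,v0) N0.N2=(alive,v0) N0.N3=(dead,v2)
Op 8: gossip N3<->N0 -> N3.N0=(alive,v0) N3.N1=(alive,v0) N3.N2=(dead,v1) N3.N3=(dead,v2) | N0.N0=(alive,v0) N0.N1=(alive,v0) N0.N2=(dead,v1) N0.N3=(dead,v2)
Op 9: gossip N0<->N1 -> N0.N0=(alive,v0) N0.N1=(alive,v0) N0.N2=(dead,v1) N0.N3=(dead,v2) | N1.N0=(alive,v0) N1.N1=(alive,v0) N1.N2=(dead,v1) N1.N3=(dead,v2)
Op 10: gossip N3<->N1 -> N3.N0=(alive,v0) N3.N1=(alive,v0) N3.N2=(dead,v1) N3.N3=(dead,v2) | N1.N0=(alive,v0) N1.N1=(alive,v0) N1.N2=(dead,v1) N1.N3=(dead,v2)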